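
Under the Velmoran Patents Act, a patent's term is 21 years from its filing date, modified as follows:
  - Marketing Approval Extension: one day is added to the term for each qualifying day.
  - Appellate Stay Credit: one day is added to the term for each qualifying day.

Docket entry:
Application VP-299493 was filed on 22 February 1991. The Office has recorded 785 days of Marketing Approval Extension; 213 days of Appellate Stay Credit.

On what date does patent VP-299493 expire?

Base term: filing date + 21 years → 22 February 2012.
Marketing Approval Extension: +785 days → 17 April 2014.
Appellate Stay Credit: +213 days → 16 November 2014.

2014-11-16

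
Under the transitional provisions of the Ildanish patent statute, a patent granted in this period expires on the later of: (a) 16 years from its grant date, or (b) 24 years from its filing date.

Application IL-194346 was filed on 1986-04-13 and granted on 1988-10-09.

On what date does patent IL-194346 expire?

(a) grant + 16 years → 9 October 2004.
(b) filing + 24 years → 13 April 2010.
Later of the two: 13 April 2010.

April 13, 2010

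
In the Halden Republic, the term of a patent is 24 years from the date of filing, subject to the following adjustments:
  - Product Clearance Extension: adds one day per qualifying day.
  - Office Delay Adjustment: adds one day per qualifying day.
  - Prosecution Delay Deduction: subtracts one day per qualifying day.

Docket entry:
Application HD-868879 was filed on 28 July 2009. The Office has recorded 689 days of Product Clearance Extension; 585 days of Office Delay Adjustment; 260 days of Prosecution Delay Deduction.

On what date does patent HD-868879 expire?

Base term: filing date + 24 years → 28 July 2033.
Product Clearance Extension: +689 days → 17 June 2035.
Office Delay Adjustment: +585 days → 22 January 2037.
Prosecution Delay Deduction: −260 days → 7 May 2036.

May 7, 2036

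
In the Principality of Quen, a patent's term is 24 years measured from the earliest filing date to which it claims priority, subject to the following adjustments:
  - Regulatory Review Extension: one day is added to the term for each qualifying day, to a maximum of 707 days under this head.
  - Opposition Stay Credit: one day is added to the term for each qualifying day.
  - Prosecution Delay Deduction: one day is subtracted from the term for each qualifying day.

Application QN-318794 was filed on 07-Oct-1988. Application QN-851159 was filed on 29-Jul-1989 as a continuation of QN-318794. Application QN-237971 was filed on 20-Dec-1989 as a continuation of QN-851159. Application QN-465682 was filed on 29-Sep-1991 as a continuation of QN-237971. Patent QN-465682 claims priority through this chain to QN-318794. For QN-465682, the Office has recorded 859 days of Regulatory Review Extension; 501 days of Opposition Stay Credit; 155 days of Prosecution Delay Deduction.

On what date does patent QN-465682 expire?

August 26, 2015

Earliest priority filing: 7 October 1988.
Base term: 7 October 1988 + 24 years → 7 October 2012.
Regulatory Review Extension: 859 days claimed exceeds the 707-day cap, so +707 days → 14 September 2014.
Opposition Stay Credit: +501 days → 28 January 2016.
Prosecution Delay Deduction: −155 days → 26 August 2015.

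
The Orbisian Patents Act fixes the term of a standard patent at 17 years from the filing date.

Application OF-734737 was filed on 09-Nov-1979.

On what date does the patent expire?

Filing date + 17 years → 9 November 1996.

1996-11-09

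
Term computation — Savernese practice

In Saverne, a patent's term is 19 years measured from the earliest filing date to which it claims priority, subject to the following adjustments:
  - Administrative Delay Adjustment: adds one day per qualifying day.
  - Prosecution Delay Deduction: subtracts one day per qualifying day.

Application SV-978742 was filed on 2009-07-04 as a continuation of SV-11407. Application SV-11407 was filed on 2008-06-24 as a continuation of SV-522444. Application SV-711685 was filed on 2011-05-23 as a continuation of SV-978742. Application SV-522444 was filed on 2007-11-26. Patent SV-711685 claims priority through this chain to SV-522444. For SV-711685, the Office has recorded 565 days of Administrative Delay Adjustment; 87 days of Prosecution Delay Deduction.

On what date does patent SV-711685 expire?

Earliest priority filing: 26 November 2007.
Base term: 26 November 2007 + 19 years → 26 November 2026.
Administrative Delay Adjustment: +565 days → 13 June 2028.
Prosecution Delay Deduction: −87 days → 18 March 2028.

2028-03-18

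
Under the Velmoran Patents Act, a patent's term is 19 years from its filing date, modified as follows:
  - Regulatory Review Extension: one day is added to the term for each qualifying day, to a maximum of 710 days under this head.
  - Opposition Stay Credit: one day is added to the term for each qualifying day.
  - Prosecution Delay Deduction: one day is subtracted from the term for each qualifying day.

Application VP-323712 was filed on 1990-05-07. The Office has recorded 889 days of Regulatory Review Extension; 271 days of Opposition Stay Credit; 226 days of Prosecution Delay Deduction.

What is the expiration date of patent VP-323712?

June 1, 2011

Base term: filing date + 19 years → 7 May 2009.
Regulatory Review Extension: 889 days claimed exceeds the 710-day cap, so +710 days → 17 April 2011.
Opposition Stay Credit: +271 days → 13 January 2012.
Prosecution Delay Deduction: −226 days → 1 June 2011.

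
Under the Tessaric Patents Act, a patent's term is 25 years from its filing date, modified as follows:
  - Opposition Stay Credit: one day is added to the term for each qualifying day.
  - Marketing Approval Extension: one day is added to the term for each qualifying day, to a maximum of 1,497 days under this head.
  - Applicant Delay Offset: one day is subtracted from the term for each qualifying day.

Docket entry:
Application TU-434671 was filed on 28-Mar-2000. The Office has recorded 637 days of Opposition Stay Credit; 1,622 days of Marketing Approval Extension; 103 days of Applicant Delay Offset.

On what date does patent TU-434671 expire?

October 19, 2030

Base term: filing date + 25 years → 28 March 2025.
Opposition Stay Credit: +637 days → 25 December 2026.
Marketing Approval Extension: 1622 days claimed exceeds the 1497-day cap, so +1497 days → 30 January 2031.
Applicant Delay Offset: −103 days → 19 October 2030.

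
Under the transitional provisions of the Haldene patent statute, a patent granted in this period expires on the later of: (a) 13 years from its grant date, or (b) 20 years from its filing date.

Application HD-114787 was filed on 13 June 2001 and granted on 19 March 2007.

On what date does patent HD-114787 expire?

(a) grant + 13 years → 19 March 2020.
(b) filing + 20 years → 13 June 2021.
Later of the two: 13 June 2021.

2021-06-13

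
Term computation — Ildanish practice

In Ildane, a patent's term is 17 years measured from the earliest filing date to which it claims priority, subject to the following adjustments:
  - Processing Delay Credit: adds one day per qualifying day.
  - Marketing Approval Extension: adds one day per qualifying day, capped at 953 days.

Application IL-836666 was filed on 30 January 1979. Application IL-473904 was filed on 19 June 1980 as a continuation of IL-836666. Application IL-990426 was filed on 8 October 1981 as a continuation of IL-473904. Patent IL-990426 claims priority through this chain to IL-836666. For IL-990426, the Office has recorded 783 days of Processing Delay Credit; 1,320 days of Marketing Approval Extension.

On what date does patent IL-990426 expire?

October 31, 2000

Earliest priority filing: 30 January 1979.
Base term: 30 January 1979 + 17 years → 30 January 1996.
Processing Delay Credit: +783 days → 23 March 1998.
Marketing Approval Extension: 1320 days claimed exceeds the 953-day cap, so +953 days → 31 October 2000.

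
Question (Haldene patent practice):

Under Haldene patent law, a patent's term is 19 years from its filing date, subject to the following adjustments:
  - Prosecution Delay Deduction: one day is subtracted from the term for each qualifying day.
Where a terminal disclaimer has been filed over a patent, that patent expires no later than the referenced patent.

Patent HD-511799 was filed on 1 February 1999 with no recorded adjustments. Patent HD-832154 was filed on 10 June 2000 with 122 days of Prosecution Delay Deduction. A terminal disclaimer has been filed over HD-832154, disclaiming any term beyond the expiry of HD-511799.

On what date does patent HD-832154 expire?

February 1, 2018

Natural term of HD-832154:
  Base: filing + 19 years → 10 June 2019.
  Prosecution Delay Deduction: −122 days → 8 February 2019.
Expiry of referenced patent HD-511799:
  Base: filing + 19 years → 1 February 2018.
Terminal disclaimer: HD-832154 expires on the earlier of 8 February 2019 and 1 February 2018.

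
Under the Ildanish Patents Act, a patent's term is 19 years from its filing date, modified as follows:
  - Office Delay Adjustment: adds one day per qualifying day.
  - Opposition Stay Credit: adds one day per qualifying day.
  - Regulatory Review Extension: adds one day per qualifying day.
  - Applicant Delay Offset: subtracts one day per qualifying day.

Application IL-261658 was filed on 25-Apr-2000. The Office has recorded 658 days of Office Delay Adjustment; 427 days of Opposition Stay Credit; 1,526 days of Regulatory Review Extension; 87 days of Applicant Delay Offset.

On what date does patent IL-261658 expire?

2026-03-23

Base term: filing date + 19 years → 25 April 2019.
Office Delay Adjustment: +658 days → 11 February 2021.
Opposition Stay Credit: +427 days → 14 April 2022.
Regulatory Review Extension: +1526 days → 18 June 2026.
Applicant Delay Offset: −87 days → 23 March 2026.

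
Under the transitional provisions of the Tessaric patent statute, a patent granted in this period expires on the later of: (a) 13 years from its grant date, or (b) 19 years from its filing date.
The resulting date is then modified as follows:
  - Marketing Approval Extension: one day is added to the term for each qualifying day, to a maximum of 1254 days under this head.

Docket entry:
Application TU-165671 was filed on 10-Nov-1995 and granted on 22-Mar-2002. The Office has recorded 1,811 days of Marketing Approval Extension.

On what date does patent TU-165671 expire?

August 27, 2018

(a) grant + 13 years → 22 March 2015.
(b) filing + 19 years → 10 November 2014.
Later of the two: 22 March 2015.
Marketing Approval Extension: 1811 days claimed exceeds the 1254-day cap, so +1254 days → 27 August 2018.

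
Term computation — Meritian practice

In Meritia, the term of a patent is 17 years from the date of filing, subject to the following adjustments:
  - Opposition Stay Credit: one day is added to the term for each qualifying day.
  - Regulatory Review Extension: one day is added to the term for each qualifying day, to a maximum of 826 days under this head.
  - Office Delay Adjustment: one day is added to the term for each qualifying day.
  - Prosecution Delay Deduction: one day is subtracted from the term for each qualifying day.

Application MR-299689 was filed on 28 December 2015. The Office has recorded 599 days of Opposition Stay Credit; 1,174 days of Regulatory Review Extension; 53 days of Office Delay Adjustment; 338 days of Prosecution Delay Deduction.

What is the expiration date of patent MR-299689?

2036-02-11

Base term: filing date + 17 years → 28 December 2032.
Opposition Stay Credit: +599 days → 19 August 2034.
Regulatory Review Extension: 1174 days claimed exceeds the 826-day cap, so +826 days → 22 November 2036.
Office Delay Adjustment: +53 days → 14 January 2037.
Prosecution Delay Deduction: −338 days → 11 February 2036.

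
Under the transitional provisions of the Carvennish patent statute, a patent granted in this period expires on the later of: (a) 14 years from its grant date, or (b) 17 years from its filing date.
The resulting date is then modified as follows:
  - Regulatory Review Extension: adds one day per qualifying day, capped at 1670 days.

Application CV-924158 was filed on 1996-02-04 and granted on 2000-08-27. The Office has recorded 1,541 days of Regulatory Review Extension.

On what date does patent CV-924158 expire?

November 15, 2018

(a) grant + 14 years → 27 August 2014.
(b) filing + 17 years → 4 February 2013.
Later of the two: 27 August 2014.
Regulatory Review Extension: 1541 days (within the 1670-day cap) → +1541 days → 15 November 2018.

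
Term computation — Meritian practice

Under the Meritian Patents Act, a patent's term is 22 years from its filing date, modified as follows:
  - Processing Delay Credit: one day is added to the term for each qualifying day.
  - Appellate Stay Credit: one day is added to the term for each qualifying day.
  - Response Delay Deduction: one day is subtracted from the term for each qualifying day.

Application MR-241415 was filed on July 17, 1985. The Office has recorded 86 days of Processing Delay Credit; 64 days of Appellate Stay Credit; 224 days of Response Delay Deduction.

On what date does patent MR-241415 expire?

2007-05-04

Base term: filing date + 22 years → 17 July 2007.
Processing Delay Credit: +86 days → 11 October 2007.
Appellate Stay Credit: +64 days → 14 December 2007.
Response Delay Deduction: −224 days → 4 May 2007.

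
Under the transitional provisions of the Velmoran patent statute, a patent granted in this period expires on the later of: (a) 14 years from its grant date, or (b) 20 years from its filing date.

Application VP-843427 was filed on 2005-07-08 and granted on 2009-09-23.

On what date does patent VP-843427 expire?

(a) grant + 14 years → 23 September 2023.
(b) filing + 20 years → 8 July 2025.
Later of the two: 8 July 2025.

2025-07-08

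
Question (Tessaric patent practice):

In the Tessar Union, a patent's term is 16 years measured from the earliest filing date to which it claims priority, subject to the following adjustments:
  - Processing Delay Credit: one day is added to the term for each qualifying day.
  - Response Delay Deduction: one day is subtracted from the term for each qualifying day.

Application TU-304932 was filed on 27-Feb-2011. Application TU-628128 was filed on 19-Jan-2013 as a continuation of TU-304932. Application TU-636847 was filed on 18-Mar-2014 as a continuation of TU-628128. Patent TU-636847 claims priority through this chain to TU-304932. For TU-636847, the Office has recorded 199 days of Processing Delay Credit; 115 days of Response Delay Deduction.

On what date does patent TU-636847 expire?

Earliest priority filing: 27 February 2011.
Base term: 27 February 2011 + 16 years → 27 February 2027.
Processing Delay Credit: +199 days → 14 September 2027.
Response Delay Deduction: −115 days → 22 May 2027.

May 22, 2027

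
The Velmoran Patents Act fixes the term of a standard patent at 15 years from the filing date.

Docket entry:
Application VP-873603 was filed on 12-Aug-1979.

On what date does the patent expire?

August 12, 1994

Filing date + 15 years → 12 August 1994.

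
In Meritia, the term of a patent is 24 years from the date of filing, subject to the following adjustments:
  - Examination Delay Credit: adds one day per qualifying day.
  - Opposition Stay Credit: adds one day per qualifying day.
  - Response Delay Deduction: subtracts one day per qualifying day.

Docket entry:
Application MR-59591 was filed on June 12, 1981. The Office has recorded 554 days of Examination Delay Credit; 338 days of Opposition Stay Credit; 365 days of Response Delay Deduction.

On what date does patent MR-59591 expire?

2006-11-21

Base term: filing date + 24 years → 12 June 2005.
Examination Delay Credit: +554 days → 18 December 2006.
Opposition Stay Credit: +338 days → 21 November 2007.
Response Delay Deduction: −365 days → 21 November 2006.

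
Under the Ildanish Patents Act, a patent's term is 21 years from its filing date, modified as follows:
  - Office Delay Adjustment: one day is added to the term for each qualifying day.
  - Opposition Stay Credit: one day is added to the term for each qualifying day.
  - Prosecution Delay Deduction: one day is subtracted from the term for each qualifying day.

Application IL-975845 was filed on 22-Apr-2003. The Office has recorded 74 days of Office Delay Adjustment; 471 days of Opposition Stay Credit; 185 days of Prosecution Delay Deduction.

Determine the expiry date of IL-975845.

Base term: filing date + 21 years → 22 April 2024.
Office Delay Adjustment: +74 days → 5 July 2024.
Opposition Stay Credit: +471 days → 19 October 2025.
Prosecution Delay Deduction: −185 days → 17 April 2025.

April 17, 2025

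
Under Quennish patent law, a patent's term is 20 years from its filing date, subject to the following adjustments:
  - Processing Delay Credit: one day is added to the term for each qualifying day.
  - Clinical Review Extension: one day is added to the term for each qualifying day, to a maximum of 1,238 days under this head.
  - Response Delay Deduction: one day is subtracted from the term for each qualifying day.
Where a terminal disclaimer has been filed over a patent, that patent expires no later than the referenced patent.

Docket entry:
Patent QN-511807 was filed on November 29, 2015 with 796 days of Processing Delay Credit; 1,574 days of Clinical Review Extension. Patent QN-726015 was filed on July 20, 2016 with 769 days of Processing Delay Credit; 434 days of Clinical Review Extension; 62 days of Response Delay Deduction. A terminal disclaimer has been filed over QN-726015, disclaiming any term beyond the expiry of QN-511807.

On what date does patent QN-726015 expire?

September 4, 2039

Natural term of QN-726015:
  Base: filing + 20 years → 20 July 2036.
  Processing Delay Credit: +769 days → 28 August 2038.
  Clinical Review Extension: 434 days (within the 1238-day cap) → +434 days → 5 November 2039.
  Response Delay Deduction: −62 days → 4 September 2039.
Expiry of referenced patent QN-511807:
  Base: filing + 20 years → 29 November 2035.
  Processing Delay Credit: +796 days → 2 February 2038.
  Clinical Review Extension: 1574 days claimed exceeds the 1238-day cap, so +1238 days → 24 June 2041.
Terminal disclaimer: QN-726015 expires on the earlier of 4 September 2039 and 24 June 2041.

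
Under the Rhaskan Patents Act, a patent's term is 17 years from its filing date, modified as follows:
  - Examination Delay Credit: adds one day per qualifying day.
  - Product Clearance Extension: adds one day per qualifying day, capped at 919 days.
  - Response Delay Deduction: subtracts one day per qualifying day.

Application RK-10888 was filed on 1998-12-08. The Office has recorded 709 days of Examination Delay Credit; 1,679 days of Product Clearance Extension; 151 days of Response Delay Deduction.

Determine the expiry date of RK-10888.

Base term: filing date + 17 years → 8 December 2015.
Examination Delay Credit: +709 days → 16 November 2017.
Product Clearance Extension: 1679 days claimed exceeds the 919-day cap, so +919 days → 23 May 2020.
Response Delay Deduction: −151 days → 24 December 2019.

2019-12-24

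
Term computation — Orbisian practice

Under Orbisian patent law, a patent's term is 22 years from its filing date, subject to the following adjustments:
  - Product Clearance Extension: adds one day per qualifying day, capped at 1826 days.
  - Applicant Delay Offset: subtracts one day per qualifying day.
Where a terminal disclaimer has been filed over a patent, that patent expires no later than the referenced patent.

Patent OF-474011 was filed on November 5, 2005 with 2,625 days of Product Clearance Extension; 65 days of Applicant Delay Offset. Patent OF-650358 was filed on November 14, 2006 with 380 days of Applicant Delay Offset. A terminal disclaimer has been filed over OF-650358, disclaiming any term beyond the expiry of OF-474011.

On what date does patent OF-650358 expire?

October 31, 2027

Natural term of OF-650358:
  Base: filing + 22 years → 14 November 2028.
  Applicant Delay Offset: −380 days → 31 October 2027.
Expiry of referenced patent OF-474011:
  Base: filing + 22 years → 5 November 2027.
  Product Clearance Extension: 2625 days claimed exceeds the 1826-day cap, so +1826 days → 4 November 2032.
  Applicant Delay Offset: −65 days → 31 August 2032.
Terminal disclaimer: OF-650358 expires on the earlier of 31 October 2027 and 31 August 2032.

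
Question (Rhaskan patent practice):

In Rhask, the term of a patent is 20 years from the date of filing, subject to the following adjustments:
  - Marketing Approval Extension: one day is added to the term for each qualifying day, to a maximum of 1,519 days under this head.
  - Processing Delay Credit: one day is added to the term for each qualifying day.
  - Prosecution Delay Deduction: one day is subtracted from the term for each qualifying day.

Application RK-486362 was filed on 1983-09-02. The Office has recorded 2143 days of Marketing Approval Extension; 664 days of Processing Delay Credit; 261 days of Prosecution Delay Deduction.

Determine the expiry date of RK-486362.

2008-12-06

Base term: filing date + 20 years → 2 September 2003.
Marketing Approval Extension: 2143 days claimed exceeds the 1519-day cap, so +1519 days → 30 October 2007.
Processing Delay Credit: +664 days → 24 August 2009.
Prosecution Delay Deduction: −261 days → 6 December 2008.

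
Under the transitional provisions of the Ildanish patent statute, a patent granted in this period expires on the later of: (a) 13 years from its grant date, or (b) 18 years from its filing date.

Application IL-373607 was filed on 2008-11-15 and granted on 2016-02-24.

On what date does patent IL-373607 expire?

2029-02-24

(a) grant + 13 years → 24 February 2029.
(b) filing + 18 years → 15 November 2026.
Later of the two: 24 February 2029.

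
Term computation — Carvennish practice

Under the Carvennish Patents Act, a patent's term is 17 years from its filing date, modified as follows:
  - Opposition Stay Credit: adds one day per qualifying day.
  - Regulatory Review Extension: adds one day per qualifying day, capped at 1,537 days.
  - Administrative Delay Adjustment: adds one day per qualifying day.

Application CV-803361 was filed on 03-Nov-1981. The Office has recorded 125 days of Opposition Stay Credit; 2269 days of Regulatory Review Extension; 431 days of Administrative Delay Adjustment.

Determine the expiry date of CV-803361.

July 27, 2004

Base term: filing date + 17 years → 3 November 1998.
Opposition Stay Credit: +125 days → 8 March 1999.
Regulatory Review Extension: 2269 days claimed exceeds the 1537-day cap, so +1537 days → 23 May 2003.
Administrative Delay Adjustment: +431 days → 27 July 2004.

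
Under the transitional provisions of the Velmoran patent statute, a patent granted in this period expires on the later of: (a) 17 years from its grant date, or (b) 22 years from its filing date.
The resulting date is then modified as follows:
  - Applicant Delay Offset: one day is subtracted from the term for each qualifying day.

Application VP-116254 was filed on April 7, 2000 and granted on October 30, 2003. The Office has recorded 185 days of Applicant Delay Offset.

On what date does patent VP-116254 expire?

2021-10-04

(a) grant + 17 years → 30 October 2020.
(b) filing + 22 years → 7 April 2022.
Later of the two: 7 April 2022.
Applicant Delay Offset: −185 days → 4 October 2021.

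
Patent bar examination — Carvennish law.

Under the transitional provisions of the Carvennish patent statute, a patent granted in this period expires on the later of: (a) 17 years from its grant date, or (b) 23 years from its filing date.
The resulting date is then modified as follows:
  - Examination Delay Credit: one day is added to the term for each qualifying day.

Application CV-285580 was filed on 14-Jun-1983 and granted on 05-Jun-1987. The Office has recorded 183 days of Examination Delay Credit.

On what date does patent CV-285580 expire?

December 14, 2006

(a) grant + 17 years → 5 June 2004.
(b) filing + 23 years → 14 June 2006.
Later of the two: 14 June 2006.
Examination Delay Credit: +183 days → 14 December 2006.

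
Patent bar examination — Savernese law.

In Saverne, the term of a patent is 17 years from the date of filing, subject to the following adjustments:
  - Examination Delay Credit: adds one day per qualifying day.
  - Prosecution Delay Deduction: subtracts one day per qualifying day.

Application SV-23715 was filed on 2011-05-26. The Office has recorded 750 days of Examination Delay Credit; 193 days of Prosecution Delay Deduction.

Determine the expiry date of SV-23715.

December 4, 2029

Base term: filing date + 17 years → 26 May 2028.
Examination Delay Credit: +750 days → 15 June 2030.
Prosecution Delay Deduction: −193 days → 4 December 2029.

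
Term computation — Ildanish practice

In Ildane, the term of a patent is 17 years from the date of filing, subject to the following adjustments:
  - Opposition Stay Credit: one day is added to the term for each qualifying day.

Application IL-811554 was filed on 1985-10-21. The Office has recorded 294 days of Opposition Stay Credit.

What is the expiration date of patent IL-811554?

August 11, 2003

Base term: filing date + 17 years → 21 October 2002.
Opposition Stay Credit: +294 days → 11 August 2003.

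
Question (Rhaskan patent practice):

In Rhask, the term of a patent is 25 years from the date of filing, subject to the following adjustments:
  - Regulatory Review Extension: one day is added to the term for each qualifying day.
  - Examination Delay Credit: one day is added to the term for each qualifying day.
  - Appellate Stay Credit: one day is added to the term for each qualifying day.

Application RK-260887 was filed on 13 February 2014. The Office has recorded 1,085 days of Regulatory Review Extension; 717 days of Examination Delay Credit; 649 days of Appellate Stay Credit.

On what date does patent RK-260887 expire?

2045-10-30

Base term: filing date + 25 years → 13 February 2039.
Regulatory Review Extension: +1085 days → 2 February 2042.
Examination Delay Credit: +717 days → 20 January 2044.
Appellate Stay Credit: +649 days → 30 October 2045.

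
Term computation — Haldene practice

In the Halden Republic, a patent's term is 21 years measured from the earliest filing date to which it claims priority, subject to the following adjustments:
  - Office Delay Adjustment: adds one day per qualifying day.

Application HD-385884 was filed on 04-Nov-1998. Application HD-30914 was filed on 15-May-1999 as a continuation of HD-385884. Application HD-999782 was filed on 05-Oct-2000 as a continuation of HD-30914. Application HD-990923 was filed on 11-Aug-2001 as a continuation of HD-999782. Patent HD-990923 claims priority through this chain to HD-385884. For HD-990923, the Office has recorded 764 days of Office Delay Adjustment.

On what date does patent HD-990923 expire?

December 7, 2021

Earliest priority filing: 4 November 1998.
Base term: 4 November 1998 + 21 years → 4 November 2019.
Office Delay Adjustment: +764 days → 7 December 2021.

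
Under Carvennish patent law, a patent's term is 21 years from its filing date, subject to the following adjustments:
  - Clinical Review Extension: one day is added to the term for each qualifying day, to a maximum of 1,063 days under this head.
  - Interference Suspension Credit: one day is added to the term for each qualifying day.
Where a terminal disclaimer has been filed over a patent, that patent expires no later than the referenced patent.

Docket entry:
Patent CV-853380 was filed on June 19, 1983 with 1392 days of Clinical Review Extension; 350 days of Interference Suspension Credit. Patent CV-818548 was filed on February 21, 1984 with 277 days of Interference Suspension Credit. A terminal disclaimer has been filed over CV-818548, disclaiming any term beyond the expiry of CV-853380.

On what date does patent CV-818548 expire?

2005-11-25

Natural term of CV-818548:
  Base: filing + 21 years → 21 February 2005.
  Interference Suspension Credit: +277 days → 25 November 2005.
Expiry of referenced patent CV-853380:
  Base: filing + 21 years → 19 June 2004.
  Clinical Review Extension: 1392 days claimed exceeds the 1063-day cap, so +1063 days → 18 May 2007.
  Interference Suspension Credit: +350 days → 2 May 2008.
Terminal disclaimer: CV-818548 expires on the earlier of 25 November 2005 and 2 May 2008.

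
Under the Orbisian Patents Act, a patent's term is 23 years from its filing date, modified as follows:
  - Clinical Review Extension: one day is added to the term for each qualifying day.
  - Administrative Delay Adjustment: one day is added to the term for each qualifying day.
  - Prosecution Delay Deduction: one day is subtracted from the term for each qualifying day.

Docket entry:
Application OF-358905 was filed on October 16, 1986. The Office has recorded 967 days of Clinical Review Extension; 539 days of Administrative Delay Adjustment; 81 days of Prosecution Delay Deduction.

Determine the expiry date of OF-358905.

2013-09-10

Base term: filing date + 23 years → 16 October 2009.
Clinical Review Extension: +967 days → 9 June 2012.
Administrative Delay Adjustment: +539 days → 30 November 2013.
Prosecution Delay Deduction: −81 days → 10 September 2013.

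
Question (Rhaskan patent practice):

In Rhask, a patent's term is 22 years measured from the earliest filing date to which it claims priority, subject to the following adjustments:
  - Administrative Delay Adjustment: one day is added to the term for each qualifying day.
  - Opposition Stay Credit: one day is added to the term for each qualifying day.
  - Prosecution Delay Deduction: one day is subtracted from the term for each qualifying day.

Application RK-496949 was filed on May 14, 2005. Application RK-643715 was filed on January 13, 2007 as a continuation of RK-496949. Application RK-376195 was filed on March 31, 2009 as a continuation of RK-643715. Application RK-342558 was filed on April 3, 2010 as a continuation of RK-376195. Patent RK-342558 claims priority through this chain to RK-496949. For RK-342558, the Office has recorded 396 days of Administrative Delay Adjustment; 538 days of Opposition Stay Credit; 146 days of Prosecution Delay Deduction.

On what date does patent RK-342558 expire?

Earliest priority filing: 14 May 2005.
Base term: 14 May 2005 + 22 years → 14 May 2027.
Administrative Delay Adjustment: +396 days → 13 June 2028.
Opposition Stay Credit: +538 days → 3 December 2029.
Prosecution Delay Deduction: −146 days → 10 July 2029.

July 10, 2029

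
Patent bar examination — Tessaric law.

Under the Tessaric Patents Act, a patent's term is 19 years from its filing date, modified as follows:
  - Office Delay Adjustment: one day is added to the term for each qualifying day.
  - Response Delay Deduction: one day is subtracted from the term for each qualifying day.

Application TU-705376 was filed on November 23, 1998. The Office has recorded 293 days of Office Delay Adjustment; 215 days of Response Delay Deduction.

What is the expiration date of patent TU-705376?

2018-02-09

Base term: filing date + 19 years → 23 November 2017.
Office Delay Adjustment: +293 days → 12 September 2018.
Response Delay Deduction: −215 days → 9 February 2018.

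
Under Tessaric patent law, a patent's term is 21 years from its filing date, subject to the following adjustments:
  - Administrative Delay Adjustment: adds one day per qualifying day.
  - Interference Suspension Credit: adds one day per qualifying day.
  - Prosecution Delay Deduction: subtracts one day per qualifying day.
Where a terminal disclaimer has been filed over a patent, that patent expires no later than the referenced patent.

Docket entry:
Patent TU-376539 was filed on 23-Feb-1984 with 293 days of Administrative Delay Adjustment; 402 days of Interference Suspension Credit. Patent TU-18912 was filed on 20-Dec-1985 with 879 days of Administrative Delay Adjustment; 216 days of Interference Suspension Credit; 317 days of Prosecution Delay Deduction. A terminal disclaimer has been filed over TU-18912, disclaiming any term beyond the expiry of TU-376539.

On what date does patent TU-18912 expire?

2007-01-19

Natural term of TU-18912:
  Base: filing + 21 years → 20 December 2006.
  Administrative Delay Adjustment: +879 days → 17 May 2009.
  Interference Suspension Credit: +216 days → 19 December 2009.
  Prosecution Delay Deduction: −317 days → 5 February 2009.
Expiry of referenced patent TU-376539:
  Base: filing + 21 years → 23 February 2005.
  Administrative Delay Adjustment: +293 days → 13 December 2005.
  Interference Suspension Credit: +402 days → 19 January 2007.
Terminal disclaimer: TU-18912 expires on the earlier of 5 February 2009 and 19 January 2007.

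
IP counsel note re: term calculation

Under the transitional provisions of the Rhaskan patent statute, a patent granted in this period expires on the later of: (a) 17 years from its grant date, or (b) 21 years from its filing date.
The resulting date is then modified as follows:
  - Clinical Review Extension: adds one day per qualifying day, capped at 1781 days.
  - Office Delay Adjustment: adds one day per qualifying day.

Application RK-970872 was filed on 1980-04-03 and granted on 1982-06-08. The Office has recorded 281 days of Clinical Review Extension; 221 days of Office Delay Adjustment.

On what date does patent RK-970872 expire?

(a) grant + 17 years → 8 June 1999.
(b) filing + 21 years → 3 April 2001.
Later of the two: 3 April 2001.
Clinical Review Extension: 281 days (within the 1781-day cap) → +281 days → 9 January 2002.
Office Delay Adjustment: +221 days → 18 August 2002.

2002-08-18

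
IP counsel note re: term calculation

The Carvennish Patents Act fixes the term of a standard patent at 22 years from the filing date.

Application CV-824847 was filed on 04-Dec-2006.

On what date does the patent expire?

Filing date + 22 years → 4 December 2028.

2028-12-04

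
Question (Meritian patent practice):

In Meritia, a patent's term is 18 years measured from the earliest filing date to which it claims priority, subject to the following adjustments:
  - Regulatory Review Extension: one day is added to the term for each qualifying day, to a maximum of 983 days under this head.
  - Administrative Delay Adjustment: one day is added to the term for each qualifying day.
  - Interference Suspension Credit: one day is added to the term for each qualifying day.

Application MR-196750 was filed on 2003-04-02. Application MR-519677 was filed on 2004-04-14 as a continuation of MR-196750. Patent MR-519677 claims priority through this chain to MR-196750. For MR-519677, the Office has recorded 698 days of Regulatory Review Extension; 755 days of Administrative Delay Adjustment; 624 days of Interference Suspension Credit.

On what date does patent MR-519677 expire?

Earliest priority filing: 2 April 2003.
Base term: 2 April 2003 + 18 years → 2 April 2021.
Regulatory Review Extension: 698 days (within the 983-day cap) → +698 days → 1 March 2023.
Administrative Delay Adjustment: +755 days → 25 March 2025.
Interference Suspension Credit: +624 days → 9 December 2026.

2026-12-09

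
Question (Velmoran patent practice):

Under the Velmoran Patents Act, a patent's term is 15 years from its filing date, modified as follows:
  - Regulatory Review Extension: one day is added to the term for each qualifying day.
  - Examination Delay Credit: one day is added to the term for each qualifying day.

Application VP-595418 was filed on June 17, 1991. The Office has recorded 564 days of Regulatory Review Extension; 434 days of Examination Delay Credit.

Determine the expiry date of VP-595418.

2009-03-11

Base term: filing date + 15 years → 17 June 2006.
Regulatory Review Extension: +564 days → 2 January 2008.
Examination Delay Credit: +434 days → 11 March 2009.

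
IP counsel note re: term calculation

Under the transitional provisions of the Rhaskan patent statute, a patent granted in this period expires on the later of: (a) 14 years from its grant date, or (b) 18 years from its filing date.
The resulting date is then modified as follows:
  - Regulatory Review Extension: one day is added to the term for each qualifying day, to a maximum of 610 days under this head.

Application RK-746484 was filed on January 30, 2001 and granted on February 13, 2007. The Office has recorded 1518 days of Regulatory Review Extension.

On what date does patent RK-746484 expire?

(a) grant + 14 years → 13 February 2021.
(b) filing + 18 years → 30 January 2019.
Later of the two: 13 February 2021.
Regulatory Review Extension: 1518 days claimed exceeds the 610-day cap, so +610 days → 16 October 2022.

October 16, 2022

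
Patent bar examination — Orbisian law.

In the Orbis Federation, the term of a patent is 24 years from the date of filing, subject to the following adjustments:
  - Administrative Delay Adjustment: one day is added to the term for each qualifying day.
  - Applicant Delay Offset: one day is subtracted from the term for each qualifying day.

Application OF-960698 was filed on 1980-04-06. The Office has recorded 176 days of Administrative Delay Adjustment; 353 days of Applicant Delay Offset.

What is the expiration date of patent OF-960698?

Base term: filing date + 24 years → 6 April 2004.
Administrative Delay Adjustment: +176 days → 29 September 2004.
Applicant Delay Offset: −353 days → 12 October 2003.

2003-10-12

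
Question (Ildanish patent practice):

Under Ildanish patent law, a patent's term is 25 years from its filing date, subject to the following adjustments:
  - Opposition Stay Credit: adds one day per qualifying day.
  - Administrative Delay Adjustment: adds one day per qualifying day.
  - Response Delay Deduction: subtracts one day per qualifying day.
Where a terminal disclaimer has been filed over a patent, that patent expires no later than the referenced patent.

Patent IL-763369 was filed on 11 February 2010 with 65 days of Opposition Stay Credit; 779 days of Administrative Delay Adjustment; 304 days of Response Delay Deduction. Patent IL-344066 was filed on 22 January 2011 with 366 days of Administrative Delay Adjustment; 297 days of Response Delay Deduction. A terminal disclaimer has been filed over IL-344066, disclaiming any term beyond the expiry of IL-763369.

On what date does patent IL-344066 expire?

March 31, 2036

Natural term of IL-344066:
  Base: filing + 25 years → 22 January 2036.
  Administrative Delay Adjustment: +366 days → 22 January 2037.
  Response Delay Deduction: −297 days → 31 March 2036.
Expiry of referenced patent IL-763369:
  Base: filing + 25 years → 11 February 2035.
  Opposition Stay Credit: +65 days → 17 April 2035.
  Administrative Delay Adjustment: +779 days → 4 June 2037.
  Response Delay Deduction: −304 days → 4 August 2036.
Terminal disclaimer: IL-344066 expires on the earlier of 31 March 2036 and 4 August 2036.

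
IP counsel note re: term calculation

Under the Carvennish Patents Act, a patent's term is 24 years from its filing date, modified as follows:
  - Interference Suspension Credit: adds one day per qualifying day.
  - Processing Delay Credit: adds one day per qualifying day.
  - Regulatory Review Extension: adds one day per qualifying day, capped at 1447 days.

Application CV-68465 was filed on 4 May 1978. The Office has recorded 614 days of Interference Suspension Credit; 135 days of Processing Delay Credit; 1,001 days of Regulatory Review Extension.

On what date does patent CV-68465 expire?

February 17, 2007

Base term: filing date + 24 years → 4 May 2002.
Interference Suspension Credit: +614 days → 8 January 2004.
Processing Delay Credit: +135 days → 22 May 2004.
Regulatory Review Extension: 1001 days (within the 1447-day cap) → +1001 days → 17 February 2007.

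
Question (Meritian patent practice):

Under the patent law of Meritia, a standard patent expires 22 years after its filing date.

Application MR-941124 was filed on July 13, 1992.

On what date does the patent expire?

Filing date + 22 years → 13 July 2014.

July 13, 2014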